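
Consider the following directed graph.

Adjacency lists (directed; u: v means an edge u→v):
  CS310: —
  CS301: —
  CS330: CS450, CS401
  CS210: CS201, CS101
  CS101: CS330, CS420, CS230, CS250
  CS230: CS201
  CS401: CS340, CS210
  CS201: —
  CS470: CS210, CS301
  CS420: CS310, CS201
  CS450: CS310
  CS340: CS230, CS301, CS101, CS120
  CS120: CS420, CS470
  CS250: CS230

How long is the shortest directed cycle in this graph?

For each vertex v, BFS finds the shortest path from v back to v.
The shortest such closed walk is CS340 → CS101 → CS330 → CS401 → CS340, length 4.

4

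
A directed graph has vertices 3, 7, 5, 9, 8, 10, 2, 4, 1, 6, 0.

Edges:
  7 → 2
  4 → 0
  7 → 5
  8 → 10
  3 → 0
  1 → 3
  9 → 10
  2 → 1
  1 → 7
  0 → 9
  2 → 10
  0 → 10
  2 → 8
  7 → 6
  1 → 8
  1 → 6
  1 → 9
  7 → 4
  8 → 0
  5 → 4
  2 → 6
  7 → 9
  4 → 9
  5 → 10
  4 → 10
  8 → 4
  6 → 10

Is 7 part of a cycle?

7 is on a cycle iff 7 can reach itself via ≥1 edge.
7 → 2 → 1 → 7 — yes.

Yes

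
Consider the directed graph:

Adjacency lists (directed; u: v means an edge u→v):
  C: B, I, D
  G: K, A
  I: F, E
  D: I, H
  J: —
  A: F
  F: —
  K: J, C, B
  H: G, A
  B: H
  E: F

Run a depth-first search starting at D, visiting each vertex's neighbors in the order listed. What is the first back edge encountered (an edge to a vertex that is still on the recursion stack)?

B→H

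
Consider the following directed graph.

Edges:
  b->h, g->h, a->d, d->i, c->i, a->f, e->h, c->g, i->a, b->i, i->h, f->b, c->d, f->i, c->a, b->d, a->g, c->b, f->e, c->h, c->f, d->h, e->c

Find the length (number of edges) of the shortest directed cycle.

For each vertex v, BFS finds the shortest path from v back to v.
The shortest such closed walk is e → c → f → e, length 3.

3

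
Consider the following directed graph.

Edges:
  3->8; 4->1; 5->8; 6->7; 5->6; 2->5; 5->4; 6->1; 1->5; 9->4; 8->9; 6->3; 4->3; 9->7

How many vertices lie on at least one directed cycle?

7

A vertex is on a directed cycle iff it belongs to a strongly connected component of size ≥ 2 (or has a self-loop).
The vertices on cycles are {1, 3, 4, 5, 6, 8, 9} — 7 in total.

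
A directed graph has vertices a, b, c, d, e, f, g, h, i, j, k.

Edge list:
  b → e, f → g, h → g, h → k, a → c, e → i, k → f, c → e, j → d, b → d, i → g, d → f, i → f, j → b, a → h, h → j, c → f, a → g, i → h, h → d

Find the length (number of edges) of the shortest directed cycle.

For each vertex v, BFS finds the shortest path from v back to v.
The shortest such closed walk is h → j → b → e → i → h, length 5.

5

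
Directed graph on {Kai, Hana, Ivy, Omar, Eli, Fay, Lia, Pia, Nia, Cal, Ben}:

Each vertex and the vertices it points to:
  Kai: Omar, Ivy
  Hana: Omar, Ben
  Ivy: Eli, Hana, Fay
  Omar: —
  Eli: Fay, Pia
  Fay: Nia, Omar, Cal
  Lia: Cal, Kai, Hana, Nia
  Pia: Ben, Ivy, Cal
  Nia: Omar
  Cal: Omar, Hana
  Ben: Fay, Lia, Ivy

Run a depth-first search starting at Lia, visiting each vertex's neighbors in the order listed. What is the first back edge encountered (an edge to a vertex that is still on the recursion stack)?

Fay→Cal

DFS from Lia (visiting each vertex's neighbors in the order listed); mark gray on enter, black on exit:
Lia gray
  Cal gray
    Omar gray
    Omar black
    Hana gray
      Hana→Omar: Omar black — skip
      Ben gray
        Fay gray
          Nia gray
            Nia→Omar: Omar black — skip
          Nia black
          Fay→Omar: Omar black — skip
          Fay→Cal: Cal is gray → back edge
First back edge: Fay → Cal.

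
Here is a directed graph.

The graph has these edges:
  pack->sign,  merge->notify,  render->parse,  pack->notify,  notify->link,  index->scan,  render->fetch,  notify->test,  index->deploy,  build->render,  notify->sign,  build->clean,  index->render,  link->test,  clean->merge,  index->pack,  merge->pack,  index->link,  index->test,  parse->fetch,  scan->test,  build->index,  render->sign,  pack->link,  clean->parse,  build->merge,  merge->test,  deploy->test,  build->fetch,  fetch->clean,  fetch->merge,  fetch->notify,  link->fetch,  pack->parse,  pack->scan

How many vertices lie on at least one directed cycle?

A vertex is on a directed cycle iff it belongs to a strongly connected component of size ≥ 2 (or has a self-loop).
The vertices on cycles are {link, pack, clean, fetch, merge, parse, notify} — 7 in total.

7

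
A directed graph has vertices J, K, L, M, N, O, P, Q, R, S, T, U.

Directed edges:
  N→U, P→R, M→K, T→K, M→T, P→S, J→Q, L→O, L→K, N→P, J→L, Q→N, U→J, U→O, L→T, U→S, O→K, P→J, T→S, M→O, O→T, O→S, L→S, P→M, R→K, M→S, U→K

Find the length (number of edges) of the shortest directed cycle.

For each vertex v, BFS finds the shortest path from v back to v.
The shortest such closed walk is P → J → Q → N → P, length 4.

4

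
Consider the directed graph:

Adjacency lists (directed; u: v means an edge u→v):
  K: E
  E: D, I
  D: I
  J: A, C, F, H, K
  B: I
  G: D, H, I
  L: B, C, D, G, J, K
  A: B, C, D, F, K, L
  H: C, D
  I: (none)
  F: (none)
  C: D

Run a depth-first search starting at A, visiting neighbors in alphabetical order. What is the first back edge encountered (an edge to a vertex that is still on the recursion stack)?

DFS from A (visiting neighbors in alphabetical order); mark gray on enter, black on exit:
A gray
  B gray
    I gray
    I black
  B black
  C gray
    D gray
      D→I: I black — skip
    D black
  C black
  A→D: D black — skip
  F gray
  F black
  K gray
    E gray
      E→D: D black — skip
      E→I: I black — skip
    E black
  K black
  L gray
    L→B: B black — skip
    L→C: C black — skip
    L→D: D black — skip
    G gray
      G→D: D black — skip
      H gray
        H→C: C black — skip
        H→D: D black — skip
      H black
      G→I: I black — skip
    G black
    J gray
      J→A: A is gray → back edge
First back edge: J → A.

J->A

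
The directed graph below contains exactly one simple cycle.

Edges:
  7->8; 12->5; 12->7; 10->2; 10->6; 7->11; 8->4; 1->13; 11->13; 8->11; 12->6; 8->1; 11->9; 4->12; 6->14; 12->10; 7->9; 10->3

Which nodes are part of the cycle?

4, 7, 8, 12

DFS with gray/black marking from 12:
12 gray
  5 gray
  5 black
  7 gray
    9 gray
    9 black
    8 gray
      1 gray
        13 gray
        13 black
      1 black
      11 gray
        11→9: 9 black — skip
        11→13: 13 black — skip
      11 black
      4 gray
        4→12: 12 is gray → back edge
Back edge closes the cycle 12 → 7 → 8 → 4 → 12; its vertices are {4, 7, 8, 12}.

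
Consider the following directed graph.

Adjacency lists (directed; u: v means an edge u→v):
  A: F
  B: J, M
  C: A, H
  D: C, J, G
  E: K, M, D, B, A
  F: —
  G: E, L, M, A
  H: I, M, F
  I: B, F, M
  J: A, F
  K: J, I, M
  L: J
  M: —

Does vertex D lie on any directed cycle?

Yes

D is on a cycle iff D can reach itself via ≥1 edge.
D → G → E → D — yes.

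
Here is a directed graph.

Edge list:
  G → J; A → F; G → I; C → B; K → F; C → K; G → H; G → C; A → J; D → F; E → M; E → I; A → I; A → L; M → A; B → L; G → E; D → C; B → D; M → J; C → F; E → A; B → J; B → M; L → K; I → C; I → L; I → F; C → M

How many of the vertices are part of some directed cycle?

6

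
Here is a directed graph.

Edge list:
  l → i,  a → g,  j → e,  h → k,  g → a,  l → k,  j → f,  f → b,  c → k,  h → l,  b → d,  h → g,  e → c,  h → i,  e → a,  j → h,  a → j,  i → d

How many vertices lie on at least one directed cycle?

A vertex is on a directed cycle iff it belongs to a strongly connected component of size ≥ 2 (or has a self-loop).
The vertices on cycles are {a, e, g, h, j} — 5 in total.

5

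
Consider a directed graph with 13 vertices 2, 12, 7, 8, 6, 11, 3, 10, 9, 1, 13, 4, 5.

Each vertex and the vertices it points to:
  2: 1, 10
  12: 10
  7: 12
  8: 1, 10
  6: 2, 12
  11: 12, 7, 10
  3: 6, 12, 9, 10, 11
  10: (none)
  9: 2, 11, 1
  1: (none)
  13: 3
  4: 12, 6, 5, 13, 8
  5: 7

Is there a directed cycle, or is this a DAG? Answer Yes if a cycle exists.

No

DFS with white/gray/black marking, starting from 5:
5 gray
  7 gray
    12 gray
      10 gray
      10 black
    12 black
  7 black
5 black
2 gray
  1 gray
  1 black
  2→10: 10 black — skip
2 black
8 gray
  8→1: 1 black — skip
  8→10: 10 black — skip
8 black
6 gray
  6→2: 2 black — skip
  6→12: 12 black — skip
6 black
11 gray
  11→12: 12 black — skip
  11→7: 7 black — skip
  11→10: 10 black — skip
11 black
3 gray
  3→6: 6 black — skip
  3→12: 12 black — skip
  9 gray
    9→2: 2 black — skip
    9→11: 11 black — skip
    9→1: 1 black — skip
  9 black
  3→10: 10 black — skip
  3→11: 11 black — skip
3 black
13 gray
  13→3: 3 black — skip
13 black
4 gray
  4→12: 12 black — skip
  4→6: 6 black — skip
  4→5: 5 black — skip
  4→13: 13 black — skip
  4→8: 8 black — skip
4 black
Every edge goes to a white or black vertex — no back edge, so the graph is acyclic.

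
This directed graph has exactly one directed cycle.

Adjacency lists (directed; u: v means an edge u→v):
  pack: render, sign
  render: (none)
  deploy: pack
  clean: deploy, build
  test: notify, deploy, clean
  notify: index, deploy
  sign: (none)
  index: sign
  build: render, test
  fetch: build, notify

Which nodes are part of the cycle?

test, build, clean

DFS with gray/black marking from build:
build gray
  render gray
  render black
  test gray
    notify gray
      index gray
        sign gray
        sign black
      index black
      deploy gray
        pack gray
          pack→render: render black — skip
          pack→sign: sign black — skip
        pack black
      deploy black
    notify black
    test→deploy: deploy black — skip
    clean gray
      clean→deploy: deploy black — skip
      clean→build: build is gray → back edge
Back edge closes the cycle build → test → clean → build; its vertices are {test, build, clean}.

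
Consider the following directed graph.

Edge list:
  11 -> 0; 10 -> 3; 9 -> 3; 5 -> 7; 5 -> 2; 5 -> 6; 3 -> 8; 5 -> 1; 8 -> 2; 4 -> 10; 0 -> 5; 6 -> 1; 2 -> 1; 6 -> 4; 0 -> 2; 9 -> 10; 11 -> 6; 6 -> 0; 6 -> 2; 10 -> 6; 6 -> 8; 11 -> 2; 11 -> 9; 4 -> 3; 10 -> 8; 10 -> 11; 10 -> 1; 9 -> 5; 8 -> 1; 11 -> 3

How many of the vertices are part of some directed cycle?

A vertex is on a directed cycle iff it belongs to a strongly connected component of size ≥ 2 (or has a self-loop).
The vertices on cycles are {0, 4, 5, 6, 9, 10, 11} — 7 in total.

7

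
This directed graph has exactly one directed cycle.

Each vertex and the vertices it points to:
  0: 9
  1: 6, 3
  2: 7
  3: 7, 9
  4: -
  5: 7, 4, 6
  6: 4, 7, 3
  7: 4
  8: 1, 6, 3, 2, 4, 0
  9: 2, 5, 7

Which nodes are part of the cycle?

DFS with gray/black marking from 3:
3 gray
  7 gray
    4 gray
    4 black
  7 black
  9 gray
    2 gray
      2→7: 7 black — skip
    2 black
    5 gray
      5→7: 7 black — skip
      5→4: 4 black — skip
      6 gray
        6→4: 4 black — skip
        6→7: 7 black — skip
        6→3: 3 is gray → back edge
Back edge closes the cycle 3 → 9 → 5 → 6 → 3; its vertices are {3, 5, 6, 9}.

3, 5, 6, 9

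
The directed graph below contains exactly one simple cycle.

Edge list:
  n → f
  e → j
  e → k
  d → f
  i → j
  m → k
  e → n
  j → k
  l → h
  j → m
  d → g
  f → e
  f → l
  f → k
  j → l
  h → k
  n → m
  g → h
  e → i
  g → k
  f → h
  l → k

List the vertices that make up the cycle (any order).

DFS with gray/black marking from f:
f gray
  l gray
    h gray
      k gray
      k black
    h black
    l→k: k black — skip
  l black
  e gray
    n gray
      m gray
        m→k: k black — skip
      m black
      n→f: f is gray → back edge
Back edge closes the cycle f → e → n → f; its vertices are {e, f, n}.

e, f, n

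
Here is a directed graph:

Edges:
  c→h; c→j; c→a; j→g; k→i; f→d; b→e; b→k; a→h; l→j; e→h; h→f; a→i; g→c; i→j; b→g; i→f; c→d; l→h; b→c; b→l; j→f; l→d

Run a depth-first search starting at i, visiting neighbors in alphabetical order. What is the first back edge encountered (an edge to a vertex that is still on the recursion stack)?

a->i

DFS from i (visiting neighbors in alphabetical order); mark gray on enter, black on exit:
i gray
  f gray
    d gray
    d black
  f black
  j gray
    j→f: f black — skip
    g gray
      c gray
        a gray
          h gray
            h→f: f black — skip
          h black
          a→i: i is gray → back edge
First back edge: a → i.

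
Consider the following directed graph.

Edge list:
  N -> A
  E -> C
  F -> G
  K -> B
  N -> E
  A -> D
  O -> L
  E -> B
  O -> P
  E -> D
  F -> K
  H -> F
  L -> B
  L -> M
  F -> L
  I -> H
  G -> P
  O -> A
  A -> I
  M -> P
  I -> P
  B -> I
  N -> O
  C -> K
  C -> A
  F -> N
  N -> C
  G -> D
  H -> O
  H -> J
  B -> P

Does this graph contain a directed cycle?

Yes

DFS with white/gray/black marking, starting from E:
E gray
  D gray
  D black
  B gray
    I gray
      H gray
        J gray
        J black
        O gray
          L gray
            L→B: B is gray → back edge
Back edge found, so a cycle exists: B → I → H → O → L → B.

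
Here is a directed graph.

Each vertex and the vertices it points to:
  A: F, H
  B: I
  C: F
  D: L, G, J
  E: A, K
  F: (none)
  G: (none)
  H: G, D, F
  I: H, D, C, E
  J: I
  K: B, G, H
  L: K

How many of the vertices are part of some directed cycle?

A vertex is on a directed cycle iff it belongs to a strongly connected component of size ≥ 2 (or has a self-loop).
The vertices on cycles are {A, B, D, E, H, I, J, K, L} — 9 in total.

9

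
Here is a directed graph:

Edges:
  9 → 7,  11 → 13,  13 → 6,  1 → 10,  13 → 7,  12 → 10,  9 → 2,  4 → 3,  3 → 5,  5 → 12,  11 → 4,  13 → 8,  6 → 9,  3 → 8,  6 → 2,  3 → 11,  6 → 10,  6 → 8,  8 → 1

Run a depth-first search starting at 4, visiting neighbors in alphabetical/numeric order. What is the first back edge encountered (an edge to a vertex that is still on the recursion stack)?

DFS from 4 (visiting neighbors in alphabetical/numeric order); mark gray on enter, black on exit:
4 gray
  3 gray
    5 gray
      12 gray
        10 gray
        10 black
      12 black
    5 black
    8 gray
      1 gray
        1→10: 10 black — skip
      1 black
    8 black
    11 gray
      11→4: 4 is gray → back edge
First back edge: 11 → 4.

11->4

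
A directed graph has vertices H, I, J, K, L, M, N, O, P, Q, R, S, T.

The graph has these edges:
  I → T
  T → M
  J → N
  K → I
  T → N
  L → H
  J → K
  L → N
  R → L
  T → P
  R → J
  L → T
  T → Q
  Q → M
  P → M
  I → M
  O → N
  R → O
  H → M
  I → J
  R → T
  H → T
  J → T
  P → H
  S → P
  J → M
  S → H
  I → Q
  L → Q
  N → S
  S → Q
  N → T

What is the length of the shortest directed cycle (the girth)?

For each vertex v, BFS finds the shortest path from v back to v.
The shortest such closed walk is N → T → N, length 2.

2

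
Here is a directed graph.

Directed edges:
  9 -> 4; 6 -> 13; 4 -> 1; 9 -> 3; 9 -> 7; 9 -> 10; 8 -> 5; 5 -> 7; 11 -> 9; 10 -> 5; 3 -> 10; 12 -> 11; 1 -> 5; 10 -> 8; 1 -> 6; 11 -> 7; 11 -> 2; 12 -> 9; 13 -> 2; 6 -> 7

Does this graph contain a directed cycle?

No

DFS with white/gray/black marking, starting from 7:
7 gray
7 black
1 gray
  6 gray
    13 gray
      2 gray
      2 black
    13 black
    6→7: 7 black — skip
  6 black
  5 gray
    5→7: 7 black — skip
  5 black
1 black
3 gray
  10 gray
    8 gray
      8→5: 5 black — skip
    8 black
    10→5: 5 black — skip
  10 black
3 black
4 gray
  4→1: 1 black — skip
4 black
9 gray
  9→4: 4 black — skip
  9→10: 10 black — skip
  9→3: 3 black — skip
  9→7: 7 black — skip
9 black
11 gray
  11→2: 2 black — skip
  11→7: 7 black — skip
  11→9: 9 black — skip
11 black
12 gray
  12→9: 9 black — skip
  12→11: 11 black — skip
12 black
Every edge goes to a white or black vertex — no back edge, so the graph is acyclic.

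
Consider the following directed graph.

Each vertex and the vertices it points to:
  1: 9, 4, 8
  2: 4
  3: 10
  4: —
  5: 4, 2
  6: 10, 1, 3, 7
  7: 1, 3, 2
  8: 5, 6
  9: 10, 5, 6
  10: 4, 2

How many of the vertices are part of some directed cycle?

A vertex is on a directed cycle iff it belongs to a strongly connected component of size ≥ 2 (or has a self-loop).
The vertices on cycles are {1, 6, 7, 8, 9} — 5 in total.

5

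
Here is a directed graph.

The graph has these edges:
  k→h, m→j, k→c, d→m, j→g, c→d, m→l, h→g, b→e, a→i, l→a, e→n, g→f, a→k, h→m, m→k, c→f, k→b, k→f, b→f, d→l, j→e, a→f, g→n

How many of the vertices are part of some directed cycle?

7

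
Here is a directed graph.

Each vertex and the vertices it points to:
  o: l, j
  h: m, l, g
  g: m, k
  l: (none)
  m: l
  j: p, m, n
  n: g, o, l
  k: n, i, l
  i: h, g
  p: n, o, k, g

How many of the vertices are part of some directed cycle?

A vertex is on a directed cycle iff it belongs to a strongly connected component of size ≥ 2 (or has a self-loop).
The vertices on cycles are {g, h, i, j, k, n, o, p} — 8 in total.

8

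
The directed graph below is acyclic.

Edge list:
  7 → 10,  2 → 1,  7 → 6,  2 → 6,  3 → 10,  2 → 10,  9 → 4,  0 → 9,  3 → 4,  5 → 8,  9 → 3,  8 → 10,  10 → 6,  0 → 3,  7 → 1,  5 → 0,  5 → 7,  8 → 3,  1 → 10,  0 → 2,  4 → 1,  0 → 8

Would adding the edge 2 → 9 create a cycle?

No

Adding 2→9 creates a cycle iff 9 can already reach 2.
Explore from 9: no path reaches 2. The graph stays acyclic.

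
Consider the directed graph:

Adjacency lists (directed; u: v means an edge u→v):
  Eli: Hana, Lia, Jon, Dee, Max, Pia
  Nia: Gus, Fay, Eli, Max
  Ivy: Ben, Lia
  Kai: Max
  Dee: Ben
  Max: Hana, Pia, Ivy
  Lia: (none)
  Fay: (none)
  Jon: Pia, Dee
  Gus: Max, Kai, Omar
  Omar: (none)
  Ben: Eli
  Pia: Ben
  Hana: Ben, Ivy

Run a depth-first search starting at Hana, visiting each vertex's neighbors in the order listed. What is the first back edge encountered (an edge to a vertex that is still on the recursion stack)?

DFS from Hana (visiting each vertex's neighbors in the order listed); mark gray on enter, black on exit:
Hana gray
  Ben gray
    Eli gray
      Eli→Hana: Hana is gray → back edge
First back edge: Eli → Hana.

Eli->Hana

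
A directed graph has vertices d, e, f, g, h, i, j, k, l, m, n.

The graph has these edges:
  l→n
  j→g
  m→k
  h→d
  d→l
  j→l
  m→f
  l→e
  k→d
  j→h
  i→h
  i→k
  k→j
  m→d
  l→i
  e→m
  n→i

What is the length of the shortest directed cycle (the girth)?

4

For each vertex v, BFS finds the shortest path from v back to v.
The shortest such closed walk is j → l → i → k → j, length 4.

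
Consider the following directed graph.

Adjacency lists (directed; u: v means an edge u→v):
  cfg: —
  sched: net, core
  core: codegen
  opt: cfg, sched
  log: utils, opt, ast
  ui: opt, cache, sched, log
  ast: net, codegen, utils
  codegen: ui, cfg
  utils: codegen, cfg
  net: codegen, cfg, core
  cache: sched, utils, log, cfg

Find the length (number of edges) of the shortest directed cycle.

4

For each vertex v, BFS finds the shortest path from v back to v.
The shortest such closed walk is ui → log → ast → codegen → ui, length 4.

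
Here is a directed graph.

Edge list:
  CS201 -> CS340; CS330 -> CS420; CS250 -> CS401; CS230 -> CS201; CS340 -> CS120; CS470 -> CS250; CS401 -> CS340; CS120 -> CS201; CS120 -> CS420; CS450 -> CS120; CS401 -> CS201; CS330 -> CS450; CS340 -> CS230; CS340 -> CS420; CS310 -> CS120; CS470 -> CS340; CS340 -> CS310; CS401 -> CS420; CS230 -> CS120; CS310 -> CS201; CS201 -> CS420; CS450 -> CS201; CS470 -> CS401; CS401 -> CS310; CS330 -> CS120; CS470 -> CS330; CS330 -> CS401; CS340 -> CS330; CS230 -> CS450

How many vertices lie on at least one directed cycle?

A vertex is on a directed cycle iff it belongs to a strongly connected component of size ≥ 2 (or has a self-loop).
The vertices on cycles are {CS120, CS201, CS230, CS310, CS330, CS340, CS401, CS450} — 8 in total.

8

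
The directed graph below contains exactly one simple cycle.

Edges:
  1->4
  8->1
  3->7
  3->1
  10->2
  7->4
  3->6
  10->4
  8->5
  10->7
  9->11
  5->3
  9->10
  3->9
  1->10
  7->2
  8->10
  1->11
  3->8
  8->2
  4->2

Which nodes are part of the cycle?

3, 5, 8

DFS with gray/black marking from 3:
3 gray
  1 gray
    10 gray
      4 gray
        2 gray
        2 black
      4 black
      10→2: 2 black — skip
      7 gray
        7→4: 4 black — skip
        7→2: 2 black — skip
      7 black
    10 black
    1→4: 4 black — skip
    11 gray
    11 black
  1 black
  6 gray
  6 black
  3→7: 7 black — skip
  8 gray
    8→10: 10 black — skip
    8→1: 1 black — skip
    8→2: 2 black — skip
    5 gray
      5→3: 3 is gray → back edge
Back edge closes the cycle 3 → 8 → 5 → 3; its vertices are {3, 5, 8}.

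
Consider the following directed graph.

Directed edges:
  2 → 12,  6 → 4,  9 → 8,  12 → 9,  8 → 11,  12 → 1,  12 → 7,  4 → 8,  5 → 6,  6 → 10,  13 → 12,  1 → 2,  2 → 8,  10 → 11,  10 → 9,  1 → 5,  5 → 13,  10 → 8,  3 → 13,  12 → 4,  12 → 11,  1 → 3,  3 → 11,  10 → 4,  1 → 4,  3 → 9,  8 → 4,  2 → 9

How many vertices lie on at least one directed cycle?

8

A vertex is on a directed cycle iff it belongs to a strongly connected component of size ≥ 2 (or has a self-loop).
The vertices on cycles are {1, 2, 3, 4, 5, 8, 12, 13} — 8 in total.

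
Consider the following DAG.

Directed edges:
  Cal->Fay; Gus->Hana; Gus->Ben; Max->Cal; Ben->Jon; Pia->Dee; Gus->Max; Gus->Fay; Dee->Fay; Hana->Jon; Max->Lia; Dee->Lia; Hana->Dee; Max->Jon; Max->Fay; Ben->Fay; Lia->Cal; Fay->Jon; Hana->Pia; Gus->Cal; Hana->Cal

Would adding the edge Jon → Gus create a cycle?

Yes

Adding Jon→Gus creates a cycle iff Gus can already reach Jon.
Path from Gus: Gus → Hana → Jon.
So Gus → … → Jon → Gus is a cycle.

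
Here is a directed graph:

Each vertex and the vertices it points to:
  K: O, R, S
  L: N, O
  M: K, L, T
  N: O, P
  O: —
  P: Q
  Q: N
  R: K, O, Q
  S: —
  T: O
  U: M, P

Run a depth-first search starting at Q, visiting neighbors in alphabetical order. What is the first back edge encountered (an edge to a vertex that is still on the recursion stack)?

DFS from Q (visiting neighbors in alphabetical order); mark gray on enter, black on exit:
Q gray
  N gray
    O gray
    O black
    P gray
      P→Q: Q is gray → back edge
First back edge: P → Q.

P→Q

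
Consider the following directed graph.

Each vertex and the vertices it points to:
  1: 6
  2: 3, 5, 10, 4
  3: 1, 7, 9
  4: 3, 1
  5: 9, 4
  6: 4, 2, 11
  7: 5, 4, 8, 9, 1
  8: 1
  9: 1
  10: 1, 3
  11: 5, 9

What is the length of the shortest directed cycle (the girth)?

3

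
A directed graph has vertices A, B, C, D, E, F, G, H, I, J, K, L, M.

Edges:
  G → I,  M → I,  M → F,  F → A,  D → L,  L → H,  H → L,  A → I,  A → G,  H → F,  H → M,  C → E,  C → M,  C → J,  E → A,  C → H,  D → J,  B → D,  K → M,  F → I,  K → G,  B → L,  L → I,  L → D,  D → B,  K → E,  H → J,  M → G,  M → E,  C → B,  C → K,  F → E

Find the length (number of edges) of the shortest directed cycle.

For each vertex v, BFS finds the shortest path from v back to v.
The shortest such closed walk is H → L → H, length 2.

2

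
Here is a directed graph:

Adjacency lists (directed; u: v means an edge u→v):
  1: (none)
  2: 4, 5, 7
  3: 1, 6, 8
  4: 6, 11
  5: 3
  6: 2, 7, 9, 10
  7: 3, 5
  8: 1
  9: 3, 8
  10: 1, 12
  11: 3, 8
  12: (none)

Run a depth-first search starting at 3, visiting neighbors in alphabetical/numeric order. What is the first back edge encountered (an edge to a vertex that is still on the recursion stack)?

4→6

DFS from 3 (visiting neighbors in alphabetical/numeric order); mark gray on enter, black on exit:
3 gray
  1 gray
  1 black
  6 gray
    2 gray
      4 gray
        4→6: 6 is gray → back edge
First back edge: 4 → 6.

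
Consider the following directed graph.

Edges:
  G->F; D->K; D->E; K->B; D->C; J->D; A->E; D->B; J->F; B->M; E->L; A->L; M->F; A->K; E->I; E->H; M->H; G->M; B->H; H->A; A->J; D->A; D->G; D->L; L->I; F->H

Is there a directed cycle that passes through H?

Yes

H is on a cycle iff H can reach itself via ≥1 edge.
H → A → E → H — yes.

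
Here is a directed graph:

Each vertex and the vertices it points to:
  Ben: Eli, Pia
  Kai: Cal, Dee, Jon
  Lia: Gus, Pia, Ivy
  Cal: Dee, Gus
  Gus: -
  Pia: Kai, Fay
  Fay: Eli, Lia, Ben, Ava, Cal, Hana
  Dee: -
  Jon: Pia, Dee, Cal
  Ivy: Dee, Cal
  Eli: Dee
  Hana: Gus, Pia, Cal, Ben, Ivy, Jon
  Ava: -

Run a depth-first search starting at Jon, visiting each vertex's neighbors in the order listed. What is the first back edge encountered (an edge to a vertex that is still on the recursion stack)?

Kai→Jon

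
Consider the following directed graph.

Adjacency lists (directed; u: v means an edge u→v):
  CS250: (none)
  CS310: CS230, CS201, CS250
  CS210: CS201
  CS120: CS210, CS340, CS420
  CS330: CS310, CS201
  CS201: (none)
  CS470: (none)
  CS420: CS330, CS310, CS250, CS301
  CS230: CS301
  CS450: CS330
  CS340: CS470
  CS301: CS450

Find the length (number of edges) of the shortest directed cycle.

5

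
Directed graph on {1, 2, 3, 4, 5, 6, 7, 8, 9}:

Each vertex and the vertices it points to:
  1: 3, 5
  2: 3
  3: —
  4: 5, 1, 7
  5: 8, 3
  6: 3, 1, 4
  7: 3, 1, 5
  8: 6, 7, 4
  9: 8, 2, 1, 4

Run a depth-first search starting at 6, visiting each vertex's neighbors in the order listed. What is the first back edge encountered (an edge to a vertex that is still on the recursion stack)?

8→6

DFS from 6 (visiting each vertex's neighbors in the order listed); mark gray on enter, black on exit:
6 gray
  3 gray
  3 black
  1 gray
    1→3: 3 black — skip
    5 gray
      8 gray
        8→6: 6 is gray → back edge
First back edge: 8 → 6.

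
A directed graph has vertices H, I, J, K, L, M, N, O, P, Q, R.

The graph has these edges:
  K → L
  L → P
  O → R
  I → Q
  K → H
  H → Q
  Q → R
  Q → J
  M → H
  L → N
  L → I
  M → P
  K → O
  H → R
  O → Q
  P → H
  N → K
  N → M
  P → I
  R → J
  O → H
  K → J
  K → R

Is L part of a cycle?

Yes

L is on a cycle iff L can reach itself via ≥1 edge.
L → N → K → L — yes.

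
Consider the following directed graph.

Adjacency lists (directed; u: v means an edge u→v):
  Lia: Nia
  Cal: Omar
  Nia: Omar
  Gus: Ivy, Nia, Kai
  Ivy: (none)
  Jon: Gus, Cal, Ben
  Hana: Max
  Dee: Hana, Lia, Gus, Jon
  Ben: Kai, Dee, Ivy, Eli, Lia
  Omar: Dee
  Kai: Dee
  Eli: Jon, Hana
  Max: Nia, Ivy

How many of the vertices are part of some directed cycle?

12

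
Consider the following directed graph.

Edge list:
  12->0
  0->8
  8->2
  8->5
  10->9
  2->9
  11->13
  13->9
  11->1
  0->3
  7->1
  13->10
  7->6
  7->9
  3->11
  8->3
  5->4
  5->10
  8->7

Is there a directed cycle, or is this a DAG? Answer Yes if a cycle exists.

No

DFS with white/gray/black marking, starting from 8:
8 gray
  5 gray
    10 gray
      9 gray
      9 black
    10 black
    4 gray
    4 black
  5 black
  7 gray
    6 gray
    6 black
    7→9: 9 black — skip
    1 gray
    1 black
  7 black
  3 gray
    11 gray
      13 gray
        13→9: 9 black — skip
        13→10: 10 black — skip
      13 black
      11→1: 1 black — skip
    11 black
  3 black
  2 gray
    2→9: 9 black — skip
  2 black
8 black
12 gray
  0 gray
    0→8: 8 black — skip
    0→3: 3 black — skip
  0 black
12 black
Every edge goes to a white or black vertex — no back edge, so the graph is acyclic.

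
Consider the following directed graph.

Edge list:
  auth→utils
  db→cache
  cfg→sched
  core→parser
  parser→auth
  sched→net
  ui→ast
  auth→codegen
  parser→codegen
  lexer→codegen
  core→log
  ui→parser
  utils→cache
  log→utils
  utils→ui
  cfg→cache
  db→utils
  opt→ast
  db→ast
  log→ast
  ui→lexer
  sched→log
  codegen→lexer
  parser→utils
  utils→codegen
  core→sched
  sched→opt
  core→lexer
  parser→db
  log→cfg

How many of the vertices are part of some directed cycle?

10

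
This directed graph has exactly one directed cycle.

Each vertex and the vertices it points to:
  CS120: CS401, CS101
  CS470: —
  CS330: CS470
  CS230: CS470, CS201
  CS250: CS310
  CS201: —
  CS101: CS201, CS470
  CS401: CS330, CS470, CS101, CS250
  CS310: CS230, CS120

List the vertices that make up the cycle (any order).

DFS with gray/black marking from CS401:
CS401 gray
  CS330 gray
    CS470 gray
    CS470 black
  CS330 black
  CS401→CS470: CS470 black — skip
  CS101 gray
    CS201 gray
    CS201 black
    CS101→CS470: CS470 black — skip
  CS101 black
  CS250 gray
    CS310 gray
      CS230 gray
        CS230→CS470: CS470 black — skip
        CS230→CS201: CS201 black — skip
      CS230 black
      CS120 gray
        CS120→CS401: CS401 is gray → back edge
Back edge closes the cycle CS401 → CS250 → CS310 → CS120 → CS401; its vertices are {CS120, CS250, CS310, CS401}.

CS120, CS250, CS310, CS401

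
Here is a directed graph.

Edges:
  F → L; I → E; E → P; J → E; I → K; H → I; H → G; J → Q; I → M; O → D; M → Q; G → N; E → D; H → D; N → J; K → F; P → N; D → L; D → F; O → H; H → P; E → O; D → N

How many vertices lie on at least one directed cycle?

A vertex is on a directed cycle iff it belongs to a strongly connected component of size ≥ 2 (or has a self-loop).
The vertices on cycles are {D, E, G, H, I, J, N, O, P} — 9 in total.

9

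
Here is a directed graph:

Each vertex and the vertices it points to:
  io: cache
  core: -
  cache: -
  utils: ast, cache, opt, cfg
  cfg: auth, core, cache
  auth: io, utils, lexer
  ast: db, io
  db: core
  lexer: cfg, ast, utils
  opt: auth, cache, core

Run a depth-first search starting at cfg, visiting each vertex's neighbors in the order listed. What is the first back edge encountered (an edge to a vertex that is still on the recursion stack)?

opt->auth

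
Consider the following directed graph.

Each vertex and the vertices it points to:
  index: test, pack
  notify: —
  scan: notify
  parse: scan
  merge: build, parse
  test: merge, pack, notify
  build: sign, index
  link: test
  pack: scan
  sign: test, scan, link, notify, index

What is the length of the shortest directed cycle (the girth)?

4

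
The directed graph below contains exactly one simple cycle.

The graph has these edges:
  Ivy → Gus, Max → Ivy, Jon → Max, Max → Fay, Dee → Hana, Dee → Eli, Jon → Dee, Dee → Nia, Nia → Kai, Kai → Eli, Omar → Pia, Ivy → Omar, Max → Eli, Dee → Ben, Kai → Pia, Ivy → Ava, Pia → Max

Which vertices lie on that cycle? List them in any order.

Ivy, Max, Pia, Omar

DFS with gray/black marking from Max:
Max gray
  Eli gray
  Eli black
  Fay gray
  Fay black
  Ivy gray
    Omar gray
      Pia gray
        Pia→Max: Max is gray → back edge
Back edge closes the cycle Max → Ivy → Omar → Pia → Max; its vertices are {Ivy, Max, Pia, Omar}.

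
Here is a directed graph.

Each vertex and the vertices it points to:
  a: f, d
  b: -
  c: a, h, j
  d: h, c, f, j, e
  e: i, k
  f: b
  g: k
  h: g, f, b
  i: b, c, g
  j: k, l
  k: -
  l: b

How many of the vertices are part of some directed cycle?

5

A vertex is on a directed cycle iff it belongs to a strongly connected component of size ≥ 2 (or has a self-loop).
The vertices on cycles are {a, c, d, e, i} — 5 in total.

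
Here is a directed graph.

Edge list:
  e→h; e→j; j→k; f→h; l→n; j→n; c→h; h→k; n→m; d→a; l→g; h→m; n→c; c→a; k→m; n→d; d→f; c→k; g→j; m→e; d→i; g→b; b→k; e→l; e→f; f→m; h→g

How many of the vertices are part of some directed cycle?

A vertex is on a directed cycle iff it belongs to a strongly connected component of size ≥ 2 (or has a self-loop).
The vertices on cycles are {b, c, d, e, f, g, h, j, k, l, m, n} — 12 in total.

12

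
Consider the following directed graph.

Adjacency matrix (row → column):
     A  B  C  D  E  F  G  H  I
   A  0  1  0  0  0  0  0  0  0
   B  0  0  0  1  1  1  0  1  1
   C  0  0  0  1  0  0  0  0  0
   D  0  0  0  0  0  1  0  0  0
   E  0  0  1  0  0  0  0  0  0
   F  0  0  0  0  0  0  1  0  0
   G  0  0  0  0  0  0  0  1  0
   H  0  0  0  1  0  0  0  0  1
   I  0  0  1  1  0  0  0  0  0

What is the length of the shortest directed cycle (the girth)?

For each vertex v, BFS finds the shortest path from v back to v.
The shortest such closed walk is F → G → H → D → F, length 4.

4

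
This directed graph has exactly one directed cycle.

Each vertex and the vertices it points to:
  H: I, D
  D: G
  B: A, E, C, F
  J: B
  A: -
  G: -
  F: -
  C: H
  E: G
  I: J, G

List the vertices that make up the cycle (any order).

B, C, H, I, J

DFS with gray/black marking from H:
H gray
  I gray
    J gray
      B gray
        A gray
        A black
        E gray
          G gray
          G black
        E black
        C gray
          C→H: H is gray → back edge
Back edge closes the cycle H → I → J → B → C → H; its vertices are {B, C, H, I, J}.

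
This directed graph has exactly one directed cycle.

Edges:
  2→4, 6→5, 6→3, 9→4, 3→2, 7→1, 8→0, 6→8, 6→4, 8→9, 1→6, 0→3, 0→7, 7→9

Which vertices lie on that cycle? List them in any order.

0, 1, 6, 7, 8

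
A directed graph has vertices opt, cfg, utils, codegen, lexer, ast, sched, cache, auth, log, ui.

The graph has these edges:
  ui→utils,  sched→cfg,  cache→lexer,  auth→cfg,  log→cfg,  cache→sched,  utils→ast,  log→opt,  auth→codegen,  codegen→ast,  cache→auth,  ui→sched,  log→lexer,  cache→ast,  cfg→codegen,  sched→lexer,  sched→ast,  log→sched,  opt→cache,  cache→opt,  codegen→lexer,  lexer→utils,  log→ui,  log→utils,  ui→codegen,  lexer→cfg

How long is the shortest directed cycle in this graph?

2

For each vertex v, BFS finds the shortest path from v back to v.
The shortest such closed walk is opt → cache → opt, length 2.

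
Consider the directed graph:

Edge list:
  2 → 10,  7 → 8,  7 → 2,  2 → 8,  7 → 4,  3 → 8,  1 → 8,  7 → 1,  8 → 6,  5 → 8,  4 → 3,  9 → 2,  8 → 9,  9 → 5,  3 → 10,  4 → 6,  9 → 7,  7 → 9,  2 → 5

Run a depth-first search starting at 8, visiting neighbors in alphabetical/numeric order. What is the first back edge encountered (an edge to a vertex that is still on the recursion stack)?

5→8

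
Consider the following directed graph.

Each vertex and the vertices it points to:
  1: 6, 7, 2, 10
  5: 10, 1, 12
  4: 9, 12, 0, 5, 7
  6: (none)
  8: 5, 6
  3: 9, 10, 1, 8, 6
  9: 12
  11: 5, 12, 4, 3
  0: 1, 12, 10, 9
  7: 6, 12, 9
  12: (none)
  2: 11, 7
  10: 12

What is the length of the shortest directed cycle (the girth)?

4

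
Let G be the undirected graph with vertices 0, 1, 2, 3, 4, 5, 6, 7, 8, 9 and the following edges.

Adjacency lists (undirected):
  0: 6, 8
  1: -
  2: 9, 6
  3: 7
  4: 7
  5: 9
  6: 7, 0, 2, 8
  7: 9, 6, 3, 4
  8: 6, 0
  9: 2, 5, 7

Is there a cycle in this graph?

Yes

DFS, tracking each vertex's parent; an edge to a visited non-parent vertex closes a cycle.
Start from 9:
visit 9 (parent –)
  visit 2 (parent 9)
    2–9: parent, skip
    visit 6 (parent 2)
      visit 7 (parent 6)
        7–9: 9 visited and ≠ parent → cycle
Cycle: 9 – 2 – 6 – 7 – 9.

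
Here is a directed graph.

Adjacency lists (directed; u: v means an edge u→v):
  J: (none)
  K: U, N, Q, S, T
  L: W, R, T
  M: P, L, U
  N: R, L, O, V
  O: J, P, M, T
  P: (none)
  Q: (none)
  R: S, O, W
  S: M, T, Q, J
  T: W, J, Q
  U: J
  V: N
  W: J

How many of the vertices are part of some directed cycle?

A vertex is on a directed cycle iff it belongs to a strongly connected component of size ≥ 2 (or has a self-loop).
The vertices on cycles are {L, M, N, O, R, S, V} — 7 in total.

7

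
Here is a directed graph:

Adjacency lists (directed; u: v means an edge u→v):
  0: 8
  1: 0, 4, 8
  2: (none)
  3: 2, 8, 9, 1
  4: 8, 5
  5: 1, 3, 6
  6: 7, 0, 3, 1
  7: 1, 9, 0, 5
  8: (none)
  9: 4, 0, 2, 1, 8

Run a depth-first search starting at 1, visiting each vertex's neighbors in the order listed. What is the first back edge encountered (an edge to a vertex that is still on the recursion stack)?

5->1

DFS from 1 (visiting each vertex's neighbors in the order listed); mark gray on enter, black on exit:
1 gray
  0 gray
    8 gray
    8 black
  0 black
  4 gray
    4→8: 8 black — skip
    5 gray
      5→1: 1 is gray → back edge
First back edge: 5 → 1.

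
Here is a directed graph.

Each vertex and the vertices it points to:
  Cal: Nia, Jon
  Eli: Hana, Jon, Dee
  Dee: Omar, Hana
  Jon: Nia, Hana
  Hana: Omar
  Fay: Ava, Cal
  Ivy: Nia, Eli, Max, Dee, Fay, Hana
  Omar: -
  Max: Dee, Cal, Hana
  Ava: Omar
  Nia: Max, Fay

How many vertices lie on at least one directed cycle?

A vertex is on a directed cycle iff it belongs to a strongly connected component of size ≥ 2 (or has a self-loop).
The vertices on cycles are {Cal, Fay, Jon, Max, Nia} — 5 in total.

5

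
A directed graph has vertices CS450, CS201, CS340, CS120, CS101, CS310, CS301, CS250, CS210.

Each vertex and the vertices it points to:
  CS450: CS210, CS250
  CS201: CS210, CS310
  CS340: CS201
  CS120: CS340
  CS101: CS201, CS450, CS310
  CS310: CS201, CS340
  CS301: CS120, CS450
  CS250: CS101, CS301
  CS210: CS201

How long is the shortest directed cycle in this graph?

For each vertex v, BFS finds the shortest path from v back to v.
The shortest such closed walk is CS210 → CS201 → CS210, length 2.

2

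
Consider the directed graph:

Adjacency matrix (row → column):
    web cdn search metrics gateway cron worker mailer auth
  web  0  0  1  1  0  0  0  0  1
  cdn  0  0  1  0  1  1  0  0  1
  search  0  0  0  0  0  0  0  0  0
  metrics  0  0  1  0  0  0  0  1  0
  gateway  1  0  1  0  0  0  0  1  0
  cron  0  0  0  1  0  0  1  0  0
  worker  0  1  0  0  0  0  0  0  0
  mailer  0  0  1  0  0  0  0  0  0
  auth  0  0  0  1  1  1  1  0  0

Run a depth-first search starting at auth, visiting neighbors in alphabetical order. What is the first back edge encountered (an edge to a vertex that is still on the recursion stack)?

DFS from auth (visiting neighbors in alphabetical order); mark gray on enter, black on exit:
auth gray
  cron gray
    metrics gray
      mailer gray
        search gray
        search black
      mailer black
      metrics→search: search black — skip
    metrics black
    worker gray
      cdn gray
        cdn→auth: auth is gray → back edge
First back edge: cdn → auth.

cdn->auth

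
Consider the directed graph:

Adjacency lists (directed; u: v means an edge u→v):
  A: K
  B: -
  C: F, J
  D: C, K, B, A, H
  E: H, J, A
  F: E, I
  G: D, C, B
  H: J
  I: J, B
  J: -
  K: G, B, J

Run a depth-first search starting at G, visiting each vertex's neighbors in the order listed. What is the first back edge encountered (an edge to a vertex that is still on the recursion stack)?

DFS from G (visiting each vertex's neighbors in the order listed); mark gray on enter, black on exit:
G gray
  D gray
    C gray
      F gray
        E gray
          H gray
            J gray
            J black
          H black
          E→J: J black — skip
          A gray
            K gray
              K→G: G is gray → back edge
First back edge: K → G.

K->G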